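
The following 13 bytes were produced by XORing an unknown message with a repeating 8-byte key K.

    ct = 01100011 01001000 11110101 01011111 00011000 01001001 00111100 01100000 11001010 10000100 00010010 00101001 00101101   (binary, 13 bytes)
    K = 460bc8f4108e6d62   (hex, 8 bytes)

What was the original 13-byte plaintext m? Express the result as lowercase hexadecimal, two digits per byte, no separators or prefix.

The 8-byte key repeats, so the effective keystream is 46 0b c8 f4 10 8e 6d 62 46 0b c8 f4 10.
byte 0: 63 XOR 46 = 25
byte 1: 48 XOR 0b = 43
byte 2: f5 XOR c8 = 3d
byte 3: 5f XOR f4 = ab
byte 4: 18 XOR 10 = 08
byte 5: 49 XOR 8e = c7
byte 6: 3c XOR 6d = 51
byte 7: 60 XOR 62 = 02
byte 8: ca XOR 46 = 8c
byte 9: 84 XOR 0b = 8f
byte 10: 12 XOR c8 = da
byte 11: 29 XOR f4 = dd
byte 12: 2d XOR 10 = 3d

25433dab08c751028c8fdadd3d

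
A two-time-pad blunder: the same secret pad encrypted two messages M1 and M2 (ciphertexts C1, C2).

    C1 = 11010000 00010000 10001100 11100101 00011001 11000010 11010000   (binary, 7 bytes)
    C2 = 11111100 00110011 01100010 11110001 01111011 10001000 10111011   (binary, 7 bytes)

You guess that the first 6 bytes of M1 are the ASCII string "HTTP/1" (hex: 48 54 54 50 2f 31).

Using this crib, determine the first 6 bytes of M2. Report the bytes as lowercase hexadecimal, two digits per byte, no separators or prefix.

6477ba444d7b

First, C1 ⊕ C2 = (M1 ⊕ K) ⊕ (M2 ⊕ K) = M1 ⊕ M2, so the key drops out. Then M2 = (M1 ⊕ M2) ⊕ M1 over the first 6 bytes.
byte 0: (d0 XOR fc) XOR 48 = 2c XOR 48 = 64
byte 1: (10 XOR 33) XOR 54 = 23 XOR 54 = 77
byte 2: (8c XOR 62) XOR 54 = ee XOR 54 = ba
byte 3: (e5 XOR f1) XOR 50 = 14 XOR 50 = 44
byte 4: (19 XOR 7b) XOR 2f = 62 XOR 2f = 4d
byte 5: (c2 XOR 88) XOR 31 = 4a XOR 31 = 7b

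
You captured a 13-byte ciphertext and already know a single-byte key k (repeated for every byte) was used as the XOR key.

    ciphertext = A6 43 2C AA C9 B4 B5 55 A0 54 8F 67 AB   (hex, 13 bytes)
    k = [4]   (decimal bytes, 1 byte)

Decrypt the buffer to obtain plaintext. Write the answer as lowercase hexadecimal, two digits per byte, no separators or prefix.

The 1-byte key repeats, so the effective keystream is 04 04 04 04 04 04 04 04 04 04 04 04 04.
byte 0: 166 ⊕   4 = 162
byte 1:  67 ⊕   4 =  71
byte 2:  44 ⊕   4 =  40
byte 3: 170 ⊕   4 = 174
byte 4: 201 ⊕   4 = 205
byte 5: 180 ⊕   4 = 176
byte 6: 181 ⊕   4 = 177
byte 7:  85 ⊕   4 =  81
byte 8: 160 ⊕   4 = 164
byte 9:  84 ⊕   4 =  80
byte 10: 143 ⊕   4 = 139
byte 11: 103 ⊕   4 =  99
byte 12: 171 ⊕   4 = 175

a24728aecdb0b151a4508b63af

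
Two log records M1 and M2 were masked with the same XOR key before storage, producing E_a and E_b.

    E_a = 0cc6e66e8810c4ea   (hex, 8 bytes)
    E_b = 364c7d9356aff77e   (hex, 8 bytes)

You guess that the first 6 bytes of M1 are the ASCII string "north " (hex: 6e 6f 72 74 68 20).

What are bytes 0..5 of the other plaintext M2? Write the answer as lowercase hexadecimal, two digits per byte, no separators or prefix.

54e5e989b69f

First, E_a ⊕ E_b = (M1 ⊕ K) ⊕ (M2 ⊕ K) = M1 ⊕ M2, so the key drops out. Then M2 = (M1 ⊕ M2) ⊕ M1 over the first 6 bytes.
byte 0: (0c ⊕ 36) ⊕ 6e = 3a ⊕ 6e = 54
byte 1: (c6 ⊕ 4c) ⊕ 6f = 8a ⊕ 6f = e5
byte 2: (e6 ⊕ 7d) ⊕ 72 = 9b ⊕ 72 = e9
byte 3: (6e ⊕ 93) ⊕ 74 = fd ⊕ 74 = 89
byte 4: (88 ⊕ 56) ⊕ 68 = de ⊕ 68 = b6
byte 5: (10 ⊕ af) ⊕ 20 = bf ⊕ 20 = 9f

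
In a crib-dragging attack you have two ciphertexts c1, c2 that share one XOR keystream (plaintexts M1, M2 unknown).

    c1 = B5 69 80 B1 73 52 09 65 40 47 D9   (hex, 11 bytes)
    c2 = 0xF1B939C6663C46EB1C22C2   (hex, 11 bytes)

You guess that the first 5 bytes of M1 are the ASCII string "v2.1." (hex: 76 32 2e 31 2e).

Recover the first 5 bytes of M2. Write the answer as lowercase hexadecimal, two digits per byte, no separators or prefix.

32e297463b

First, c1 ⊕ c2 = (M1 ⊕ K) ⊕ (M2 ⊕ K) = M1 ⊕ M2, so the key drops out. Then M2 = (M1 ⊕ M2) ⊕ M1 over the first 5 bytes.
byte 0: (b5 ^ f1) ^ 76 = 44 ^ 76 = 32
byte 1: (69 ^ b9) ^ 32 = d0 ^ 32 = e2
byte 2: (80 ^ 39) ^ 2e = b9 ^ 2e = 97
byte 3: (b1 ^ c6) ^ 31 = 77 ^ 31 = 46
byte 4: (73 ^ 66) ^ 2e = 15 ^ 2e = 3b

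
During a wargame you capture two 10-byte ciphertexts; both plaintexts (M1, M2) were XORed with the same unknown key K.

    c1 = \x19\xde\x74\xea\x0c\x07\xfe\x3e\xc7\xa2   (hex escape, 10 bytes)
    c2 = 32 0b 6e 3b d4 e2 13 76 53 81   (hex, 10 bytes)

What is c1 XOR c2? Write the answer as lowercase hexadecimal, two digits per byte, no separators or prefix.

c1 ⊕ c2 = (M1 ⊕ K) ⊕ (M2 ⊕ K) = M1 ⊕ M2 — the shared key cancels under XOR.
 25 ⊕  50 =  43
222 ⊕  11 = 213
116 ⊕ 110 =  26
234 ⊕  59 = 209
 12 ⊕ 212 = 216
  7 ⊕ 226 = 229
254 ⊕  19 = 237
 62 ⊕ 118 =  72
199 ⊕  83 = 148
162 ⊕ 129 =  35

2bd51ad1d8e5ed489423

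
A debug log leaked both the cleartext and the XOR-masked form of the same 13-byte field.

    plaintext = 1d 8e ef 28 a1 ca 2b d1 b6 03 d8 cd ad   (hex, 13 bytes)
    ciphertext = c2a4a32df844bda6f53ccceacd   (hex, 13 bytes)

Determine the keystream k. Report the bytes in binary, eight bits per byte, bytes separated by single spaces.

11011111 00101010 01001100 00000101 01011001 10001110 10010110 01110111 01000011 00111111 00010100 00100111 01100000

Since ciphertext = plaintext ⊕ k, XORing both sides with plaintext gives k = plaintext ⊕ ciphertext.
byte 0: 1d xor c2 = df
byte 1: 8e xor a4 = 2a
byte 2: ef xor a3 = 4c
byte 3: 28 xor 2d = 05
byte 4: a1 xor f8 = 59
byte 5: ca xor 44 = 8e
byte 6: 2b xor bd = 96
byte 7: d1 xor a6 = 77
byte 8: b6 xor f5 = 43
byte 9: 03 xor 3c = 3f
byte 10: d8 xor cc = 14
byte 11: cd xor ea = 27
byte 12: ad xor cd = 60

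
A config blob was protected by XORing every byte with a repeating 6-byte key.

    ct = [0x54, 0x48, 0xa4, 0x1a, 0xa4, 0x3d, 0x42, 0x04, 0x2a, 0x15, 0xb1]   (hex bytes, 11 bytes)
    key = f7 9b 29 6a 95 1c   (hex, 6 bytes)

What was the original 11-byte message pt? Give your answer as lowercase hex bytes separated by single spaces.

The 6-byte key repeats, so the effective keystream is f7 9b 29 6a 95 1c f7 9b 29 6a 95.
byte 0: 54 xor f7 = a3
byte 1: 48 xor 9b = d3
byte 2: a4 xor 29 = 8d
byte 3: 1a xor 6a = 70
byte 4: a4 xor 95 = 31
byte 5: 3d xor 1c = 21
byte 6: 42 xor f7 = b5
byte 7: 04 xor 9b = 9f
byte 8: 2a xor 29 = 03
byte 9: 15 xor 6a = 7f
byte 10: b1 xor 95 = 24

a3 d3 8d 70 31 21 b5 9f 03 7f 24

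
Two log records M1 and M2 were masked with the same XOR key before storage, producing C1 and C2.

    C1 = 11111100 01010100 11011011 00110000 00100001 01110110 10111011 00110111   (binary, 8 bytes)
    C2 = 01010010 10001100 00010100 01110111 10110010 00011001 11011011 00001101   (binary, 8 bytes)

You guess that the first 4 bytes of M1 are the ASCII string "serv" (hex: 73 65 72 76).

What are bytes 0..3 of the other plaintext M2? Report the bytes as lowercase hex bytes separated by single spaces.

First, C1 ⊕ C2 = (M1 ⊕ K) ⊕ (M2 ⊕ K) = M1 ⊕ M2, so the key drops out. Then M2 = (M1 ⊕ M2) ⊕ M1 over the first 4 bytes.
byte 0: (fc XOR 52) XOR 73 = ae XOR 73 = dd
byte 1: (54 XOR 8c) XOR 65 = d8 XOR 65 = bd
byte 2: (db XOR 14) XOR 72 = cf XOR 72 = bd
byte 3: (30 XOR 77) XOR 76 = 47 XOR 76 = 31

dd bd bd 31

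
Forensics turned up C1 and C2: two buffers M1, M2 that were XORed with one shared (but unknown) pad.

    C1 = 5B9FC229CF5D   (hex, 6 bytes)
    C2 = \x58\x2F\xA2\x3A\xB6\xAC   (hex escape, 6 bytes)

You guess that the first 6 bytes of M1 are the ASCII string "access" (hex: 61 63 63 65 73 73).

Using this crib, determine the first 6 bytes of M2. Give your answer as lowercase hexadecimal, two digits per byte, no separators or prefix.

62d303760a82

First, C1 ⊕ C2 = (M1 ⊕ K) ⊕ (M2 ⊕ K) = M1 ⊕ M2, so the key drops out. Then M2 = (M1 ⊕ M2) ⊕ M1 over the first 6 bytes.
byte 0: (5b xor 58) xor 61 = 03 xor 61 = 62
byte 1: (9f xor 2f) xor 63 = b0 xor 63 = d3
byte 2: (c2 xor a2) xor 63 = 60 xor 63 = 03
byte 3: (29 xor 3a) xor 65 = 13 xor 65 = 76
byte 4: (cf xor b6) xor 73 = 79 xor 73 = 0a
byte 5: (5d xor ac) xor 73 = f1 xor 73 = 82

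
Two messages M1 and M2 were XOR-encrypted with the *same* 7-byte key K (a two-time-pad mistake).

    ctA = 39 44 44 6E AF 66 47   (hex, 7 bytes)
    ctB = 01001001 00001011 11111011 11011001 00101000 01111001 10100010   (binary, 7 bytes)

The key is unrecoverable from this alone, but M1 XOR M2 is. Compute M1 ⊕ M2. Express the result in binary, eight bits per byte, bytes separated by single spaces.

01110000 01001111 10111111 10110111 10000111 00011111 11100101

ctA ⊕ ctB = (M1 ⊕ K) ⊕ (M2 ⊕ K) = M1 ⊕ M2 — the shared key cancels under XOR.
byte 0:  57 ⊕  73 = 112
byte 1:  68 ⊕  11 =  79
byte 2:  68 ⊕ 251 = 191
byte 3: 110 ⊕ 217 = 183
byte 4: 175 ⊕  40 = 135
byte 5: 102 ⊕ 121 =  31
byte 6:  71 ⊕ 162 = 229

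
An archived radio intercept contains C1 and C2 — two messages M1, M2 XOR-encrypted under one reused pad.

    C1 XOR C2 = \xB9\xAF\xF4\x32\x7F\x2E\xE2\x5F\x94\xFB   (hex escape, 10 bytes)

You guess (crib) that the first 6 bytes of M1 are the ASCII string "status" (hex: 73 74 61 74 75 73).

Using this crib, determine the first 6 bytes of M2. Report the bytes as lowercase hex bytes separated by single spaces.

ca db 95 46 0a 5d

Since C1 ⊕ C2 = M1 ⊕ M2, XORing with the guessed M1 bytes yields the corresponding M2 bytes: M2 = (C1 ⊕ C2) ⊕ M1.
b9 XOR 73 = ca
af XOR 74 = db
f4 XOR 61 = 95
32 XOR 74 = 46
7f XOR 75 = 0a
2e XOR 73 = 5d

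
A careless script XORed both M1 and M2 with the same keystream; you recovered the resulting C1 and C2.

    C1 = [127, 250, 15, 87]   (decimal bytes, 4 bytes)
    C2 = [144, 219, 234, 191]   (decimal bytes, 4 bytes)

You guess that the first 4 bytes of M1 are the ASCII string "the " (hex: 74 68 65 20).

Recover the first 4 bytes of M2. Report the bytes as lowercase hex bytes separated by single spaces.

First, C1 ⊕ C2 = (M1 ⊕ K) ⊕ (M2 ⊕ K) = M1 ⊕ M2, so the key drops out. Then M2 = (M1 ⊕ M2) ⊕ M1 over the first 4 bytes.
byte 0: (7f xor 90) xor 74 = ef xor 74 = 9b
byte 1: (fa xor db) xor 68 = 21 xor 68 = 49
byte 2: (0f xor ea) xor 65 = e5 xor 65 = 80
byte 3: (57 xor bf) xor 20 = e8 xor 20 = c8

9b 49 80 c8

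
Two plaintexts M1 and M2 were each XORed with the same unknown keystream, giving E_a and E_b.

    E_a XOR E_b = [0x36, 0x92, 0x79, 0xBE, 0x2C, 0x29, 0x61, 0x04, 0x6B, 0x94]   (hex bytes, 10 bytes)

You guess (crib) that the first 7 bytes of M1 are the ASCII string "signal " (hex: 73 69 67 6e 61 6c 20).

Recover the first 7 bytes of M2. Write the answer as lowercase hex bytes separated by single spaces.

Since E_a ⊕ E_b = M1 ⊕ M2, XORing with the guessed M1 bytes yields the corresponding M2 bytes: M2 = (E_a ⊕ E_b) ⊕ M1.
byte 0: 00110110 xor 01110011 = 01000101
byte 1: 10010010 xor 01101001 = 11111011
byte 2: 01111001 xor 01100111 = 00011110
byte 3: 10111110 xor 01101110 = 11010000
byte 4: 00101100 xor 01100001 = 01001101
byte 5: 00101001 xor 01101100 = 01000101
byte 6: 01100001 xor 00100000 = 01000001

45 fb 1e d0 4d 45 41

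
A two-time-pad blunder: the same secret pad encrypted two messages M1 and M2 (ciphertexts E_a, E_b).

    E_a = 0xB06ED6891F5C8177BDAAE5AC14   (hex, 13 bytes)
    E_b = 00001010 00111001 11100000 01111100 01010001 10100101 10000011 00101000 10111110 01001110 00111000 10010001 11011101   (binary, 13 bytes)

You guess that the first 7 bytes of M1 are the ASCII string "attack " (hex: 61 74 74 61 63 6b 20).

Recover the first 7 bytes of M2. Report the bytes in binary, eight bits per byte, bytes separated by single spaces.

11011011 00100011 01000010 10010100 00101101 10010010 00100010

First, E_a ⊕ E_b = (M1 ⊕ K) ⊕ (M2 ⊕ K) = M1 ⊕ M2, so the key drops out. Then M2 = (M1 ⊕ M2) ⊕ M1 over the first 7 bytes.
byte 0: (b0 XOR 0a) XOR 61 = ba XOR 61 = db
byte 1: (6e XOR 39) XOR 74 = 57 XOR 74 = 23
byte 2: (d6 XOR e0) XOR 74 = 36 XOR 74 = 42
byte 3: (89 XOR 7c) XOR 61 = f5 XOR 61 = 94
byte 4: (1f XOR 51) XOR 63 = 4e XOR 63 = 2d
byte 5: (5c XOR a5) XOR 6b = f9 XOR 6b = 92
byte 6: (81 XOR 83) XOR 20 = 02 XOR 20 = 22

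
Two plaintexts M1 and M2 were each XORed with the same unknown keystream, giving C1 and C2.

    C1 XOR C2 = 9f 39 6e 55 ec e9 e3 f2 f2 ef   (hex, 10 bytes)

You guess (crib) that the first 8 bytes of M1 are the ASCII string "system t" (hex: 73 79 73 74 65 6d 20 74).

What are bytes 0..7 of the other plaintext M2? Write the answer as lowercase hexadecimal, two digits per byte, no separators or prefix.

ec401d218984c386

Since C1 ⊕ C2 = M1 ⊕ M2, XORing with the guessed M1 bytes yields the corresponding M2 bytes: M2 = (C1 ⊕ C2) ⊕ M1.
byte 0: 9f XOR 73 = ec
byte 1: 39 XOR 79 = 40
byte 2: 6e XOR 73 = 1d
byte 3: 55 XOR 74 = 21
byte 4: ec XOR 65 = 89
byte 5: e9 XOR 6d = 84
byte 6: e3 XOR 20 = c3
byte 7: f2 XOR 74 = 86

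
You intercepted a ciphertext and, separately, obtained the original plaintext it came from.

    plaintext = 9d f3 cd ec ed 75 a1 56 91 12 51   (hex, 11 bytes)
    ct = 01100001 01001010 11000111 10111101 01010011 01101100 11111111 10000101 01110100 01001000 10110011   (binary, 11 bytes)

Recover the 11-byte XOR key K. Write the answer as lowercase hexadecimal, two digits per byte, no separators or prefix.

fcb90a51be195ed3e55ae2

Since ct = plaintext ⊕ K, XORing both sides with plaintext gives K = plaintext ⊕ ct.
9d ⊕ 61 = fc
f3 ⊕ 4a = b9
cd ⊕ c7 = 0a
ec ⊕ bd = 51
ed ⊕ 53 = be
75 ⊕ 6c = 19
a1 ⊕ ff = 5e
56 ⊕ 85 = d3
91 ⊕ 74 = e5
12 ⊕ 48 = 5a
51 ⊕ b3 = e2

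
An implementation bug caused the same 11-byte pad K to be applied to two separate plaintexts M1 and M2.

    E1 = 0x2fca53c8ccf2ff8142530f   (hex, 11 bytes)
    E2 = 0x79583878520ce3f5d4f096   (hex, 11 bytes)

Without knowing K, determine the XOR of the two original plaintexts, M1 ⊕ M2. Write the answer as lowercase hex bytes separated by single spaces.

E1 ⊕ E2 = (M1 ⊕ K) ⊕ (M2 ⊕ K) = M1 ⊕ M2 — the shared key cancels under XOR.
00101111 xor 01111001 = 01010110
11001010 xor 01011000 = 10010010
01010011 xor 00111000 = 01101011
11001000 xor 01111000 = 10110000
11001100 xor 01010010 = 10011110
11110010 xor 00001100 = 11111110
11111111 xor 11100011 = 00011100
10000001 xor 11110101 = 01110100
01000010 xor 11010100 = 10010110
01010011 xor 11110000 = 10100011
00001111 xor 10010110 = 10011001

56 92 6b b0 9e fe 1c 74 96 a3 99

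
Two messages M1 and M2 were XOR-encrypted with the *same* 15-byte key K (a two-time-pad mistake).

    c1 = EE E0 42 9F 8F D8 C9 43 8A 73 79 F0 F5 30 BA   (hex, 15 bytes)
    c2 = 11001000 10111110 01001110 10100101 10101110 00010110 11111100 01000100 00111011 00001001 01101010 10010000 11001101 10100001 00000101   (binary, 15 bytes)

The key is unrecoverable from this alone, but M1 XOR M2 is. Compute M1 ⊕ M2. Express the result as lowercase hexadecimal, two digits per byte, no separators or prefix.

c1 ⊕ c2 = (M1 ⊕ K) ⊕ (M2 ⊕ K) = M1 ⊕ M2 — the shared key cancels under XOR.
byte 0: 11101110 ⊕ 11001000 = 00100110
byte 1: 11100000 ⊕ 10111110 = 01011110
byte 2: 01000010 ⊕ 01001110 = 00001100
byte 3: 10011111 ⊕ 10100101 = 00111010
byte 4: 10001111 ⊕ 10101110 = 00100001
byte 5: 11011000 ⊕ 00010110 = 11001110
byte 6: 11001001 ⊕ 11111100 = 00110101
byte 7: 01000011 ⊕ 01000100 = 00000111
byte 8: 10001010 ⊕ 00111011 = 10110001
byte 9: 01110011 ⊕ 00001001 = 01111010
byte 10: 01111001 ⊕ 01101010 = 00010011
byte 11: 11110000 ⊕ 10010000 = 01100000
byte 12: 11110101 ⊕ 11001101 = 00111000
byte 13: 00110000 ⊕ 10100001 = 10010001
byte 14: 10111010 ⊕ 00000101 = 10111111

265e0c3a21ce3507b17a13603891bf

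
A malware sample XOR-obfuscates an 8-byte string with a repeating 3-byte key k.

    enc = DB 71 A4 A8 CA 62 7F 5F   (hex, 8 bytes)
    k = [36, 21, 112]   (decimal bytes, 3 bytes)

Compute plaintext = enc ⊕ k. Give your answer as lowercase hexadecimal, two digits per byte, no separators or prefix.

ff64d48cdf125b4a

The 3-byte key repeats, so the effective keystream is 24 15 70 24 15 70 24 15.
byte 0: 11011011 ⊕ 00100100 = 11111111
byte 1: 01110001 ⊕ 00010101 = 01100100
byte 2: 10100100 ⊕ 01110000 = 11010100
byte 3: 10101000 ⊕ 00100100 = 10001100
byte 4: 11001010 ⊕ 00010101 = 11011111
byte 5: 01100010 ⊕ 01110000 = 00010010
byte 6: 01111111 ⊕ 00100100 = 01011011
byte 7: 01011111 ⊕ 00010101 = 01001010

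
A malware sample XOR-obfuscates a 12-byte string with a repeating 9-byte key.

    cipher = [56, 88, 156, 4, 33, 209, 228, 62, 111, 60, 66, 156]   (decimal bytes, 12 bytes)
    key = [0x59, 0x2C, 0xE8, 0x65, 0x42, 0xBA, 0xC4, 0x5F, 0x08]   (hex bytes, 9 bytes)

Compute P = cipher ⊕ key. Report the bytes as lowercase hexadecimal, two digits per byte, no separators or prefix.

The 9-byte key repeats, so the effective keystream is 59 2c e8 65 42 ba c4 5f 08 59 2c e8.
byte 0: 00111000 XOR 01011001 = 01100001
byte 1: 01011000 XOR 00101100 = 01110100
byte 2: 10011100 XOR 11101000 = 01110100
byte 3: 00000100 XOR 01100101 = 01100001
byte 4: 00100001 XOR 01000010 = 01100011
byte 5: 11010001 XOR 10111010 = 01101011
byte 6: 11100100 XOR 11000100 = 00100000
byte 7: 00111110 XOR 01011111 = 01100001
byte 8: 01101111 XOR 00001000 = 01100111
byte 9: 00111100 XOR 01011001 = 01100101
byte 10: 01000010 XOR 00101100 = 01101110
byte 11: 10011100 XOR 11101000 = 01110100

61747461636b206167656e74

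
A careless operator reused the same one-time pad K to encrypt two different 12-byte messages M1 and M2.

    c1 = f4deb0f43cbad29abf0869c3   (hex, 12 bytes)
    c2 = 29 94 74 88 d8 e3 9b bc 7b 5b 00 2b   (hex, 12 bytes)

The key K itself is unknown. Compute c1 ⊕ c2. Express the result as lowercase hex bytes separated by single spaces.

c1 ⊕ c2 = (M1 ⊕ K) ⊕ (M2 ⊕ K) = M1 ⊕ M2 — the shared key cancels under XOR.
11110100 ^ 00101001 = 11011101
11011110 ^ 10010100 = 01001010
10110000 ^ 01110100 = 11000100
11110100 ^ 10001000 = 01111100
00111100 ^ 11011000 = 11100100
10111010 ^ 11100011 = 01011001
11010010 ^ 10011011 = 01001001
10011010 ^ 10111100 = 00100110
10111111 ^ 01111011 = 11000100
00001000 ^ 01011011 = 01010011
01101001 ^ 00000000 = 01101001
11000011 ^ 00101011 = 11101000

dd 4a c4 7c e4 59 49 26 c4 53 69 e8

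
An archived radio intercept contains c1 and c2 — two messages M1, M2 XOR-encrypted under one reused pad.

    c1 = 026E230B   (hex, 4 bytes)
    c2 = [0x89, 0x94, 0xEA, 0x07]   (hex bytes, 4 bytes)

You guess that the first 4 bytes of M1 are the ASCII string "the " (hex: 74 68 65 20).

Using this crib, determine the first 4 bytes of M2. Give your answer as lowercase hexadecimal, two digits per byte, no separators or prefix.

ff92ac2c

First, c1 ⊕ c2 = (M1 ⊕ K) ⊕ (M2 ⊕ K) = M1 ⊕ M2, so the key drops out. Then M2 = (M1 ⊕ M2) ⊕ M1 over the first 4 bytes.
byte 0: (02 ^ 89) ^ 74 = 8b ^ 74 = ff
byte 1: (6e ^ 94) ^ 68 = fa ^ 68 = 92
byte 2: (23 ^ ea) ^ 65 = c9 ^ 65 = ac
byte 3: (0b ^ 07) ^ 20 = 0c ^ 20 = 2c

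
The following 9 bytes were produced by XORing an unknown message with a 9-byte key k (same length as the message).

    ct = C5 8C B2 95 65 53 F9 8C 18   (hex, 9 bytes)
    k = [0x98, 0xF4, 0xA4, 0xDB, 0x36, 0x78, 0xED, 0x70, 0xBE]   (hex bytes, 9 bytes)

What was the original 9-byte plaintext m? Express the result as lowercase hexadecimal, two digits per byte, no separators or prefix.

5d78164e532b14fca6

XOR is its own inverse, so applying the key byte-wise gives the result directly.
c5 ^ 98 = 5d
8c ^ f4 = 78
b2 ^ a4 = 16
95 ^ db = 4e
65 ^ 36 = 53
53 ^ 78 = 2b
f9 ^ ed = 14
8c ^ 70 = fc
18 ^ be = a6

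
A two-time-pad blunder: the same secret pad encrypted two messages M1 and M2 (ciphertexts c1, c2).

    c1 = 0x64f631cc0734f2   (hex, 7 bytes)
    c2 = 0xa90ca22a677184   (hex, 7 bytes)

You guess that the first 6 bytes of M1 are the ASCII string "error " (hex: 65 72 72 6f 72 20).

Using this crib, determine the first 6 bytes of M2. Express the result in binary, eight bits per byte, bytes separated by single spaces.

10101000 10001000 11100001 10001001 00010010 01100101

First, c1 ⊕ c2 = (M1 ⊕ K) ⊕ (M2 ⊕ K) = M1 ⊕ M2, so the key drops out. Then M2 = (M1 ⊕ M2) ⊕ M1 over the first 6 bytes.
byte 0: (64 xor a9) xor 65 = cd xor 65 = a8
byte 1: (f6 xor 0c) xor 72 = fa xor 72 = 88
byte 2: (31 xor a2) xor 72 = 93 xor 72 = e1
byte 3: (cc xor 2a) xor 6f = e6 xor 6f = 89
byte 4: (07 xor 67) xor 72 = 60 xor 72 = 12
byte 5: (34 xor 71) xor 20 = 45 xor 20 = 65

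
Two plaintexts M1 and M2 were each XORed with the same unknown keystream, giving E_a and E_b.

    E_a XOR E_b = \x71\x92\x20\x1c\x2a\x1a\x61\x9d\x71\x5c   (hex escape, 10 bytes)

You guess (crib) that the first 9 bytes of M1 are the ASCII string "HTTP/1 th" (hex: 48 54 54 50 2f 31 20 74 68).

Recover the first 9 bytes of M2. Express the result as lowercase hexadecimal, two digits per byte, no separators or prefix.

Since E_a ⊕ E_b = M1 ⊕ M2, XORing with the guessed M1 bytes yields the corresponding M2 bytes: M2 = (E_a ⊕ E_b) ⊕ M1.
71 ⊕ 48 = 39
92 ⊕ 54 = c6
20 ⊕ 54 = 74
1c ⊕ 50 = 4c
2a ⊕ 2f = 05
1a ⊕ 31 = 2b
61 ⊕ 20 = 41
9d ⊕ 74 = e9
71 ⊕ 68 = 19

39c6744c052b41e919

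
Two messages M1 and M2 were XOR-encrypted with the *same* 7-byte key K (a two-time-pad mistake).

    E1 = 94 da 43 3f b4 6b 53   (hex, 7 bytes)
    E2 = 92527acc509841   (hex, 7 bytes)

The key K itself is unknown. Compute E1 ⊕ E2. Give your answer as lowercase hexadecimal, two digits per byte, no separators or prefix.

068839f3e4f312

E1 ⊕ E2 = (M1 ⊕ K) ⊕ (M2 ⊕ K) = M1 ⊕ M2 — the shared key cancels under XOR.
94 ⊕ 92 = 06
da ⊕ 52 = 88
43 ⊕ 7a = 39
3f ⊕ cc = f3
b4 ⊕ 50 = e4
6b ⊕ 98 = f3
53 ⊕ 41 = 12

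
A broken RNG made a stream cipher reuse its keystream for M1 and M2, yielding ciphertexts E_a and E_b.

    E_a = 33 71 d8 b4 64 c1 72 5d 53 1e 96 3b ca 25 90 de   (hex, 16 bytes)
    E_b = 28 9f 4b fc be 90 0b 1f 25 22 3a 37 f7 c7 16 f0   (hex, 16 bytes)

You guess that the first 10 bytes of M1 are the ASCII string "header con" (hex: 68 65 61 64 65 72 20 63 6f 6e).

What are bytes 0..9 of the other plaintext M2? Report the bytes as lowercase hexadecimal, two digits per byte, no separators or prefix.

First, E_a ⊕ E_b = (M1 ⊕ K) ⊕ (M2 ⊕ K) = M1 ⊕ M2, so the key drops out. Then M2 = (M1 ⊕ M2) ⊕ M1 over the first 10 bytes.
byte 0: (33 XOR 28) XOR 68 = 1b XOR 68 = 73
byte 1: (71 XOR 9f) XOR 65 = ee XOR 65 = 8b
byte 2: (d8 XOR 4b) XOR 61 = 93 XOR 61 = f2
byte 3: (b4 XOR fc) XOR 64 = 48 XOR 64 = 2c
byte 4: (64 XOR be) XOR 65 = da XOR 65 = bf
byte 5: (c1 XOR 90) XOR 72 = 51 XOR 72 = 23
byte 6: (72 XOR 0b) XOR 20 = 79 XOR 20 = 59
byte 7: (5d XOR 1f) XOR 63 = 42 XOR 63 = 21
byte 8: (53 XOR 25) XOR 6f = 76 XOR 6f = 19
byte 9: (1e XOR 22) XOR 6e = 3c XOR 6e = 52

738bf22cbf2359211952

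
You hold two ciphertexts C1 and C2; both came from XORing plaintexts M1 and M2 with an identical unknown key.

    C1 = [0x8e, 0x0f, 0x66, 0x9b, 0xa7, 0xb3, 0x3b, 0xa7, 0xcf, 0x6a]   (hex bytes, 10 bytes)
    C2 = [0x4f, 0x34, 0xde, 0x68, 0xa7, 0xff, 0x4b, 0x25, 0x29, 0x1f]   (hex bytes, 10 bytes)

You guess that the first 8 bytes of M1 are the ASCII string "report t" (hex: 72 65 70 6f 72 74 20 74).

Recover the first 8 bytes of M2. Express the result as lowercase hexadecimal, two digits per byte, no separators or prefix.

b35ec89c723850f6

First, C1 ⊕ C2 = (M1 ⊕ K) ⊕ (M2 ⊕ K) = M1 ⊕ M2, so the key drops out. Then M2 = (M1 ⊕ M2) ⊕ M1 over the first 8 bytes.
byte 0: (8e XOR 4f) XOR 72 = c1 XOR 72 = b3
byte 1: (0f XOR 34) XOR 65 = 3b XOR 65 = 5e
byte 2: (66 XOR de) XOR 70 = b8 XOR 70 = c8
byte 3: (9b XOR 68) XOR 6f = f3 XOR 6f = 9c
byte 4: (a7 XOR a7) XOR 72 = 00 XOR 72 = 72
byte 5: (b3 XOR ff) XOR 74 = 4c XOR 74 = 38
byte 6: (3b XOR 4b) XOR 20 = 70 XOR 20 = 50
byte 7: (a7 XOR 25) XOR 74 = 82 XOR 74 = f6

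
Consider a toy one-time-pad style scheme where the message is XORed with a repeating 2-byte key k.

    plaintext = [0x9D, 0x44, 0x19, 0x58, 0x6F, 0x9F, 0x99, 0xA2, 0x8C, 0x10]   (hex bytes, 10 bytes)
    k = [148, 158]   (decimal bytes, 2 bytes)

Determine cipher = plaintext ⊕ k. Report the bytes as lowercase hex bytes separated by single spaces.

09 da 8d c6 fb 01 0d 3c 18 8e

The 2-byte key repeats, so the effective keystream is 94 9e 94 9e 94 9e 94 9e 94 9e.
byte 0: 10011101 ^ 10010100 = 00001001
byte 1: 01000100 ^ 10011110 = 11011010
byte 2: 00011001 ^ 10010100 = 10001101
byte 3: 01011000 ^ 10011110 = 11000110
byte 4: 01101111 ^ 10010100 = 11111011
byte 5: 10011111 ^ 10011110 = 00000001
byte 6: 10011001 ^ 10010100 = 00001101
byte 7: 10100010 ^ 10011110 = 00111100
byte 8: 10001100 ^ 10010100 = 00011000
byte 9: 00010000 ^ 10011110 = 10001110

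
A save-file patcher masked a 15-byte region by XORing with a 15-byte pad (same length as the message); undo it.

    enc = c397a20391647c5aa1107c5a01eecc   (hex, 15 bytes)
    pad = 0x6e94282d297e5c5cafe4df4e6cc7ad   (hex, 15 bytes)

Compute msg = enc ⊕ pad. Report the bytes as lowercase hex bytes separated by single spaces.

ad 03 8a 2e b8 1a 20 06 0e f4 a3 14 6d 29 61

XOR is its own inverse, so applying the key byte-wise gives the result directly.
byte 0: 195 ⊕ 110 = 173
byte 1: 151 ⊕ 148 =   3
byte 2: 162 ⊕  40 = 138
byte 3:   3 ⊕  45 =  46
byte 4: 145 ⊕  41 = 184
byte 5: 100 ⊕ 126 =  26
byte 6: 124 ⊕  92 =  32
byte 7:  90 ⊕  92 =   6
byte 8: 161 ⊕ 175 =  14
byte 9:  16 ⊕ 228 = 244
byte 10: 124 ⊕ 223 = 163
byte 11:  90 ⊕  78 =  20
byte 12:   1 ⊕ 108 = 109
byte 13: 238 ⊕ 199 =  41
byte 14: 204 ⊕ 173 =  97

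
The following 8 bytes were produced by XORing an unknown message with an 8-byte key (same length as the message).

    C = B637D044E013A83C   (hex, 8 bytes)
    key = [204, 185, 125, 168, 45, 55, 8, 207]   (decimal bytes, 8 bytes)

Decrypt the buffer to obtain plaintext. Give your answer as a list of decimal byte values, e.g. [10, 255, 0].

XOR is its own inverse, so applying the key byte-wise gives the result directly.
b6 ⊕ cc = 7a
37 ⊕ b9 = 8e
d0 ⊕ 7d = ad
44 ⊕ a8 = ec
e0 ⊕ 2d = cd
13 ⊕ 37 = 24
a8 ⊕ 08 = a0
3c ⊕ cf = f3

[122, 142, 173, 236, 205, 36, 160, 243]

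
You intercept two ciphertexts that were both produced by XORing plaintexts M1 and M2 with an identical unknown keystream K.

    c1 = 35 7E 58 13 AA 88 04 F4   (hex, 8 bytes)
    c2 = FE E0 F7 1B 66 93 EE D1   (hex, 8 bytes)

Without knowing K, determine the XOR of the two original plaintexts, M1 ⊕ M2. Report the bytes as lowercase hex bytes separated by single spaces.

c1 ⊕ c2 = (M1 ⊕ K) ⊕ (M2 ⊕ K) = M1 ⊕ M2 — the shared key cancels under XOR.
35 ^ fe = cb
7e ^ e0 = 9e
58 ^ f7 = af
13 ^ 1b = 08
aa ^ 66 = cc
88 ^ 93 = 1b
04 ^ ee = ea
f4 ^ d1 = 25

cb 9e af 08 cc 1b ea 25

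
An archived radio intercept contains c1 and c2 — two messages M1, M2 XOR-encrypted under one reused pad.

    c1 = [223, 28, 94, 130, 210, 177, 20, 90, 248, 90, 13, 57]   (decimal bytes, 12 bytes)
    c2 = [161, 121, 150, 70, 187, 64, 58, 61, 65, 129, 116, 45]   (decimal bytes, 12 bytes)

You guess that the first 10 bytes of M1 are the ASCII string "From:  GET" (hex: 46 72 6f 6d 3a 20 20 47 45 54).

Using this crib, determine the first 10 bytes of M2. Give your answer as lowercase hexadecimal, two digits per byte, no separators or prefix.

3817a7a953d10e20fc8f

First, c1 ⊕ c2 = (M1 ⊕ K) ⊕ (M2 ⊕ K) = M1 ⊕ M2, so the key drops out. Then M2 = (M1 ⊕ M2) ⊕ M1 over the first 10 bytes.
byte 0: (df ^ a1) ^ 46 = 7e ^ 46 = 38
byte 1: (1c ^ 79) ^ 72 = 65 ^ 72 = 17
byte 2: (5e ^ 96) ^ 6f = c8 ^ 6f = a7
byte 3: (82 ^ 46) ^ 6d = c4 ^ 6d = a9
byte 4: (d2 ^ bb) ^ 3a = 69 ^ 3a = 53
byte 5: (b1 ^ 40) ^ 20 = f1 ^ 20 = d1
byte 6: (14 ^ 3a) ^ 20 = 2e ^ 20 = 0e
byte 7: (5a ^ 3d) ^ 47 = 67 ^ 47 = 20
byte 8: (f8 ^ 41) ^ 45 = b9 ^ 45 = fc
byte 9: (5a ^ 81) ^ 54 = db ^ 54 = 8f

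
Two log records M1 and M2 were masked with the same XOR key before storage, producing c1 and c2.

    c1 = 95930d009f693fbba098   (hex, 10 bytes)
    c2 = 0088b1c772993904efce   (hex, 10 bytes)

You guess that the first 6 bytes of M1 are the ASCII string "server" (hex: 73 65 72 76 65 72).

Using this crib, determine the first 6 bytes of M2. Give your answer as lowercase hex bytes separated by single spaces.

First, c1 ⊕ c2 = (M1 ⊕ K) ⊕ (M2 ⊕ K) = M1 ⊕ M2, so the key drops out. Then M2 = (M1 ⊕ M2) ⊕ M1 over the first 6 bytes.
byte 0: (95 ^ 00) ^ 73 = 95 ^ 73 = e6
byte 1: (93 ^ 88) ^ 65 = 1b ^ 65 = 7e
byte 2: (0d ^ b1) ^ 72 = bc ^ 72 = ce
byte 3: (00 ^ c7) ^ 76 = c7 ^ 76 = b1
byte 4: (9f ^ 72) ^ 65 = ed ^ 65 = 88
byte 5: (69 ^ 99) ^ 72 = f0 ^ 72 = 82

e6 7e ce b1 88 82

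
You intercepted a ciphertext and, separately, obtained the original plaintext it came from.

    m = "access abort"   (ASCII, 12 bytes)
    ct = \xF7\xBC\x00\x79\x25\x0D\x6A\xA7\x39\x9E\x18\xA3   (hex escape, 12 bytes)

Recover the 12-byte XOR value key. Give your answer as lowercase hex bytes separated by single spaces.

Since ct = m ⊕ key, XORing both sides with m gives key = m ⊕ ct.
byte 0: 61 ⊕ f7 = 96
byte 1: 63 ⊕ bc = df
byte 2: 63 ⊕ 00 = 63
byte 3: 65 ⊕ 79 = 1c
byte 4: 73 ⊕ 25 = 56
byte 5: 73 ⊕ 0d = 7e
byte 6: 20 ⊕ 6a = 4a
byte 7: 61 ⊕ a7 = c6
byte 8: 62 ⊕ 39 = 5b
byte 9: 6f ⊕ 9e = f1
byte 10: 72 ⊕ 18 = 6a
byte 11: 74 ⊕ a3 = d7

96 df 63 1c 56 7e 4a c6 5b f1 6a d7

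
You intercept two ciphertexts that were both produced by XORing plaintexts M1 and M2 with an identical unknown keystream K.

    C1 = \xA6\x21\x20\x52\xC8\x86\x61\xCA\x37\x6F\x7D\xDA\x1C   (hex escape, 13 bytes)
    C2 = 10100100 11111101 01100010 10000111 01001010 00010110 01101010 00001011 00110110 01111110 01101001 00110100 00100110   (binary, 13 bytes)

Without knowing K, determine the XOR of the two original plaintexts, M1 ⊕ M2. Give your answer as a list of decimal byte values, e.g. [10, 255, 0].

C1 ⊕ C2 = (M1 ⊕ K) ⊕ (M2 ⊕ K) = M1 ⊕ M2 — the shared key cancels under XOR.
166 ⊕ 164 =   2
 33 ⊕ 253 = 220
 32 ⊕  98 =  66
 82 ⊕ 135 = 213
200 ⊕  74 = 130
134 ⊕  22 = 144
 97 ⊕ 106 =  11
202 ⊕  11 = 193
 55 ⊕  54 =   1
111 ⊕ 126 =  17
125 ⊕ 105 =  20
218 ⊕  52 = 238
 28 ⊕  38 =  58

[2, 220, 66, 213, 130, 144, 11, 193, 1, 17, 20, 238, 58]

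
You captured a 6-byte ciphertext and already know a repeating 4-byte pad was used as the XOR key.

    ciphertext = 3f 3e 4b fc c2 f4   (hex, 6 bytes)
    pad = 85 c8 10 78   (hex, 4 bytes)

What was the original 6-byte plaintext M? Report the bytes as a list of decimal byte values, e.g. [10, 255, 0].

[186, 246, 91, 132, 71, 60]

The 4-byte key repeats, so the effective keystream is 85 c8 10 78 85 c8.
byte 0: 3f XOR 85 = ba
byte 1: 3e XOR c8 = f6
byte 2: 4b XOR 10 = 5b
byte 3: fc XOR 78 = 84
byte 4: c2 XOR 85 = 47
byte 5: f4 XOR c8 = 3c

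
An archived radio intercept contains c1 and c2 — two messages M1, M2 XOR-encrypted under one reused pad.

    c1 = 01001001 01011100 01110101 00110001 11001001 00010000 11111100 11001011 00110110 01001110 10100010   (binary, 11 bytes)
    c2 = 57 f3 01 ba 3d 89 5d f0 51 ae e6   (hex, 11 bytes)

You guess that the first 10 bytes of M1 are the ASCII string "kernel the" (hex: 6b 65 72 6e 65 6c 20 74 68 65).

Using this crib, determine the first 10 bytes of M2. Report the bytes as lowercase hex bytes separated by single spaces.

First, c1 ⊕ c2 = (M1 ⊕ K) ⊕ (M2 ⊕ K) = M1 ⊕ M2, so the key drops out. Then M2 = (M1 ⊕ M2) ⊕ M1 over the first 10 bytes.
byte 0: (49 ⊕ 57) ⊕ 6b = 1e ⊕ 6b = 75
byte 1: (5c ⊕ f3) ⊕ 65 = af ⊕ 65 = ca
byte 2: (75 ⊕ 01) ⊕ 72 = 74 ⊕ 72 = 06
byte 3: (31 ⊕ ba) ⊕ 6e = 8b ⊕ 6e = e5
byte 4: (c9 ⊕ 3d) ⊕ 65 = f4 ⊕ 65 = 91
byte 5: (10 ⊕ 89) ⊕ 6c = 99 ⊕ 6c = f5
byte 6: (fc ⊕ 5d) ⊕ 20 = a1 ⊕ 20 = 81
byte 7: (cb ⊕ f0) ⊕ 74 = 3b ⊕ 74 = 4f
byte 8: (36 ⊕ 51) ⊕ 68 = 67 ⊕ 68 = 0f
byte 9: (4e ⊕ ae) ⊕ 65 = e0 ⊕ 65 = 85

75 ca 06 e5 91 f5 81 4f 0f 85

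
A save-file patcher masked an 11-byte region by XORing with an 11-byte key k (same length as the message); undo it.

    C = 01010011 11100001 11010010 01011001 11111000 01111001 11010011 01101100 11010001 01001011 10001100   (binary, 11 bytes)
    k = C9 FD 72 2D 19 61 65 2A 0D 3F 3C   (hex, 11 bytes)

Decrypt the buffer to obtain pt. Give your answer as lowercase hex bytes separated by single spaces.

9a 1c a0 74 e1 18 b6 46 dc 74 b0

53 ⊕ c9 = 9a
e1 ⊕ fd = 1c
d2 ⊕ 72 = a0
59 ⊕ 2d = 74
f8 ⊕ 19 = e1
79 ⊕ 61 = 18
d3 ⊕ 65 = b6
6c ⊕ 2a = 46
d1 ⊕ 0d = dc
4b ⊕ 3f = 74
8c ⊕ 3c = b0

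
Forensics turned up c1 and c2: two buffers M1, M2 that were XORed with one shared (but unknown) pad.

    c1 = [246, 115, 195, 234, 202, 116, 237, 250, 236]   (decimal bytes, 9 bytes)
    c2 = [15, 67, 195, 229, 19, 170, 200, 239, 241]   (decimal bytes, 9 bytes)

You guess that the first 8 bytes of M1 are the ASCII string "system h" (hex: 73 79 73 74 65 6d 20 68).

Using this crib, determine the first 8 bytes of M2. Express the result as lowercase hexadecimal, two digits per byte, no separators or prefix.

8a49737bbcb3057d

First, c1 ⊕ c2 = (M1 ⊕ K) ⊕ (M2 ⊕ K) = M1 ⊕ M2, so the key drops out. Then M2 = (M1 ⊕ M2) ⊕ M1 over the first 8 bytes.
byte 0: (f6 XOR 0f) XOR 73 = f9 XOR 73 = 8a
byte 1: (73 XOR 43) XOR 79 = 30 XOR 79 = 49
byte 2: (c3 XOR c3) XOR 73 = 00 XOR 73 = 73
byte 3: (ea XOR e5) XOR 74 = 0f XOR 74 = 7b
byte 4: (ca XOR 13) XOR 65 = d9 XOR 65 = bc
byte 5: (74 XOR aa) XOR 6d = de XOR 6d = b3
byte 6: (ed XOR c8) XOR 20 = 25 XOR 20 = 05
byte 7: (fa XOR ef) XOR 68 = 15 XOR 68 = 7d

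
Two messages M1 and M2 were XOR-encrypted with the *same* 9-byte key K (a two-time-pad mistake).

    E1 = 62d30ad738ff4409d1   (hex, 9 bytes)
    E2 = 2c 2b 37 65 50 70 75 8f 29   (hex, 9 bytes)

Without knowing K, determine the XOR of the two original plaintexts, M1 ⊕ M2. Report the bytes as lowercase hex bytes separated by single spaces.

4e f8 3d b2 68 8f 31 86 f8

E1 ⊕ E2 = (M1 ⊕ K) ⊕ (M2 ⊕ K) = M1 ⊕ M2 — the shared key cancels under XOR.
01100010 ⊕ 00101100 = 01001110
11010011 ⊕ 00101011 = 11111000
00001010 ⊕ 00110111 = 00111101
11010111 ⊕ 01100101 = 10110010
00111000 ⊕ 01010000 = 01101000
11111111 ⊕ 01110000 = 10001111
01000100 ⊕ 01110101 = 00110001
00001001 ⊕ 10001111 = 10000110
11010001 ⊕ 00101001 = 11111000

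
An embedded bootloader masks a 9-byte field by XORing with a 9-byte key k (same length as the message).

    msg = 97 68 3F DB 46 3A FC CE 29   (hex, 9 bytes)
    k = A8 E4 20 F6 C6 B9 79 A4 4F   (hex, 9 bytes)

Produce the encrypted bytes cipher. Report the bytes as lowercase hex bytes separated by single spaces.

byte 0: 151 ⊕ 168 =  63
byte 1: 104 ⊕ 228 = 140
byte 2:  63 ⊕  32 =  31
byte 3: 219 ⊕ 246 =  45
byte 4:  70 ⊕ 198 = 128
byte 5:  58 ⊕ 185 = 131
byte 6: 252 ⊕ 121 = 133
byte 7: 206 ⊕ 164 = 106
byte 8:  41 ⊕  79 = 102

3f 8c 1f 2d 80 83 85 6a 66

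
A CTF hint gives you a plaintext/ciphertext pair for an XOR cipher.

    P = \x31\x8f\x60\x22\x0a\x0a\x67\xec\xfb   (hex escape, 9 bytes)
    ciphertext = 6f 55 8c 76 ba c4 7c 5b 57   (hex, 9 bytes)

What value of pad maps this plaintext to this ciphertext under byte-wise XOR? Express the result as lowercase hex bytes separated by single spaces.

Since ciphertext = P ⊕ pad, XORing both sides with P gives pad = P ⊕ ciphertext.
31 ⊕ 6f = 5e
8f ⊕ 55 = da
60 ⊕ 8c = ec
22 ⊕ 76 = 54
0a ⊕ ba = b0
0a ⊕ c4 = ce
67 ⊕ 7c = 1b
ec ⊕ 5b = b7
fb ⊕ 57 = ac

5e da ec 54 b0 ce 1b b7 ac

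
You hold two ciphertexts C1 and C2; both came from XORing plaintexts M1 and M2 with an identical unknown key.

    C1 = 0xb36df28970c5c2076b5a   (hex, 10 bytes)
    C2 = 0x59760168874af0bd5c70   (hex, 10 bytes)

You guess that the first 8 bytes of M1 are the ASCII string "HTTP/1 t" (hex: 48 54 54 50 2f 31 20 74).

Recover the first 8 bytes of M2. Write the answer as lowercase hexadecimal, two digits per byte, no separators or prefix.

First, C1 ⊕ C2 = (M1 ⊕ K) ⊕ (M2 ⊕ K) = M1 ⊕ M2, so the key drops out. Then M2 = (M1 ⊕ M2) ⊕ M1 over the first 8 bytes.
byte 0: (b3 ^ 59) ^ 48 = ea ^ 48 = a2
byte 1: (6d ^ 76) ^ 54 = 1b ^ 54 = 4f
byte 2: (f2 ^ 01) ^ 54 = f3 ^ 54 = a7
byte 3: (89 ^ 68) ^ 50 = e1 ^ 50 = b1
byte 4: (70 ^ 87) ^ 2f = f7 ^ 2f = d8
byte 5: (c5 ^ 4a) ^ 31 = 8f ^ 31 = be
byte 6: (c2 ^ f0) ^ 20 = 32 ^ 20 = 12
byte 7: (07 ^ bd) ^ 74 = ba ^ 74 = ce

a24fa7b1d8be12ce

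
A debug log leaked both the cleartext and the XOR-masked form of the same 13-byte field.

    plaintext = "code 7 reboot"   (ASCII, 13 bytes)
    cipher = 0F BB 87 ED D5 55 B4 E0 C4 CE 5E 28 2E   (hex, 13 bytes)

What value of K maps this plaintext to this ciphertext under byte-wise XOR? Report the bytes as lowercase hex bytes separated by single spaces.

6c d4 e3 88 f5 62 94 92 a1 ac 31 47 5a

Since cipher = plaintext ⊕ K, XORing both sides with plaintext gives K = plaintext ⊕ cipher.
byte 0: 63 xor 0f = 6c
byte 1: 6f xor bb = d4
byte 2: 64 xor 87 = e3
byte 3: 65 xor ed = 88
byte 4: 20 xor d5 = f5
byte 5: 37 xor 55 = 62
byte 6: 20 xor b4 = 94
byte 7: 72 xor e0 = 92
byte 8: 65 xor c4 = a1
byte 9: 62 xor ce = ac
byte 10: 6f xor 5e = 31
byte 11: 6f xor 28 = 47
byte 12: 74 xor 2e = 5a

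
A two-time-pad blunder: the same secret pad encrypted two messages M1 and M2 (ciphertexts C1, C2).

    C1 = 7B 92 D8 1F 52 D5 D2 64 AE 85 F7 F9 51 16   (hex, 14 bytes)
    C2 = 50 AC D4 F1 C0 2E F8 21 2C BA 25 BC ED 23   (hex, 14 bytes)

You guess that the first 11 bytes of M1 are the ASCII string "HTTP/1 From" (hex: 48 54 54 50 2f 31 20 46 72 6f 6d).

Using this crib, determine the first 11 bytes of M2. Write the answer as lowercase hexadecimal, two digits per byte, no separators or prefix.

First, C1 ⊕ C2 = (M1 ⊕ K) ⊕ (M2 ⊕ K) = M1 ⊕ M2, so the key drops out. Then M2 = (M1 ⊕ M2) ⊕ M1 over the first 11 bytes.
byte 0: (7b XOR 50) XOR 48 = 2b XOR 48 = 63
byte 1: (92 XOR ac) XOR 54 = 3e XOR 54 = 6a
byte 2: (d8 XOR d4) XOR 54 = 0c XOR 54 = 58
byte 3: (1f XOR f1) XOR 50 = ee XOR 50 = be
byte 4: (52 XOR c0) XOR 2f = 92 XOR 2f = bd
byte 5: (d5 XOR 2e) XOR 31 = fb XOR 31 = ca
byte 6: (d2 XOR f8) XOR 20 = 2a XOR 20 = 0a
byte 7: (64 XOR 21) XOR 46 = 45 XOR 46 = 03
byte 8: (ae XOR 2c) XOR 72 = 82 XOR 72 = f0
byte 9: (85 XOR ba) XOR 6f = 3f XOR 6f = 50
byte 10: (f7 XOR 25) XOR 6d = d2 XOR 6d = bf

636a58bebdca0a03f050bf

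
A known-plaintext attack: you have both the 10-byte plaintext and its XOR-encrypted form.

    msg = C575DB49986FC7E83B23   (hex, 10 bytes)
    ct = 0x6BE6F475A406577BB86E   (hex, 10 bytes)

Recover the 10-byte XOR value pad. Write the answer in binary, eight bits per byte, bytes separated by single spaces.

10101110 10010011 00101111 00111100 00111100 01101001 10010000 10010011 10000011 01001101

Since ct = msg ⊕ pad, XORing both sides with msg gives pad = msg ⊕ ct.
c5 ⊕ 6b = ae
75 ⊕ e6 = 93
db ⊕ f4 = 2f
49 ⊕ 75 = 3c
98 ⊕ a4 = 3c
6f ⊕ 06 = 69
c7 ⊕ 57 = 90
e8 ⊕ 7b = 93
3b ⊕ b8 = 83
23 ⊕ 6e = 4d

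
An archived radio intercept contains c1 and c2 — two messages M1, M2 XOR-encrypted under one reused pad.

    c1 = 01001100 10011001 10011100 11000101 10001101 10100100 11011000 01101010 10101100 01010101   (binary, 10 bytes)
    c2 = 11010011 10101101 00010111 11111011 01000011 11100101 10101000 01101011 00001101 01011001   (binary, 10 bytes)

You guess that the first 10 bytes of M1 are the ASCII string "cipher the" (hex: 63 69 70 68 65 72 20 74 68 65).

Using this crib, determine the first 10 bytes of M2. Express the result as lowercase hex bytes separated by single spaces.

fc 5d fb 56 ab 33 50 75 c9 69

First, c1 ⊕ c2 = (M1 ⊕ K) ⊕ (M2 ⊕ K) = M1 ⊕ M2, so the key drops out. Then M2 = (M1 ⊕ M2) ⊕ M1 over the first 10 bytes.
byte 0: (4c ^ d3) ^ 63 = 9f ^ 63 = fc
byte 1: (99 ^ ad) ^ 69 = 34 ^ 69 = 5d
byte 2: (9c ^ 17) ^ 70 = 8b ^ 70 = fb
byte 3: (c5 ^ fb) ^ 68 = 3e ^ 68 = 56
byte 4: (8d ^ 43) ^ 65 = ce ^ 65 = ab
byte 5: (a4 ^ e5) ^ 72 = 41 ^ 72 = 33
byte 6: (d8 ^ a8) ^ 20 = 70 ^ 20 = 50
byte 7: (6a ^ 6b) ^ 74 = 01 ^ 74 = 75
byte 8: (ac ^ 0d) ^ 68 = a1 ^ 68 = c9
byte 9: (55 ^ 59) ^ 65 = 0c ^ 65 = 69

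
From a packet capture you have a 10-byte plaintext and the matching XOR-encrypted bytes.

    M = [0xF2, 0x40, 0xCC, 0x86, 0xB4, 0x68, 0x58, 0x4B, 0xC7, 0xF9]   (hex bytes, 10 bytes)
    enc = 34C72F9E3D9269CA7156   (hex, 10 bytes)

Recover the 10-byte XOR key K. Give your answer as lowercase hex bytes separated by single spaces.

c6 87 e3 18 89 fa 31 81 b6 af

Since enc = M ⊕ K, XORing both sides with M gives K = M ⊕ enc.
11110010 ⊕ 00110100 = 11000110
01000000 ⊕ 11000111 = 10000111
11001100 ⊕ 00101111 = 11100011
10000110 ⊕ 10011110 = 00011000
10110100 ⊕ 00111101 = 10001001
01101000 ⊕ 10010010 = 11111010
01011000 ⊕ 01101001 = 00110001
01001011 ⊕ 11001010 = 10000001
11000111 ⊕ 01110001 = 10110110
11111001 ⊕ 01010110 = 10101111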